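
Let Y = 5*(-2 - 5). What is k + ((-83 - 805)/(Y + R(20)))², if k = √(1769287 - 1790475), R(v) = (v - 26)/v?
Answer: 78854400/124609 + 2*I*√5297 ≈ 632.81 + 145.56*I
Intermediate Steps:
Y = -35 (Y = 5*(-7) = -35)
R(v) = (-26 + v)/v
k = 2*I*√5297 (k = √(-21188) = 2*I*√5297 ≈ 145.56*I)
k + ((-83 - 805)/(Y + R(20)))² = 2*I*√5297 + ((-83 - 805)/(-35 + (-26 + 20)/20))² = 2*I*√5297 + (-888/(-35 + (1/20)*(-6)))² = 2*I*√5297 + (-888/(-35 - 3/10))² = 2*I*√5297 + (-888/(-353/10))² = 2*I*√5297 + (-888*(-10/353))² = 2*I*√5297 + (8880/353)² = 2*I*√5297 + 78854400/124609 = 78854400/124609 + 2*I*√5297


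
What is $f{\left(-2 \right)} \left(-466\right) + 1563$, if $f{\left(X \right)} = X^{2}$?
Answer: $-301$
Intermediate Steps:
$f{\left(-2 \right)} \left(-466\right) + 1563 = \left(-2\right)^{2} \left(-466\right) + 1563 = 4 \left(-466\right) + 1563 = -1864 + 1563 = -301$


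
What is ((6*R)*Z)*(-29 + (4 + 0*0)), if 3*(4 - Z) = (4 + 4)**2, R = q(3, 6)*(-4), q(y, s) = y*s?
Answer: -187200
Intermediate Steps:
q(y, s) = s*y
R = -72 (R = (6*3)*(-4) = 18*(-4) = -72)
Z = -52/3 (Z = 4 - (4 + 4)**2/3 = 4 - 1/3*8**2 = 4 - 1/3*64 = 4 - 64/3 = -52/3 ≈ -17.333)
((6*R)*Z)*(-29 + (4 + 0*0)) = ((6*(-72))*(-52/3))*(-29 + (4 + 0*0)) = (-432*(-52/3))*(-29 + (4 + 0)) = 7488*(-29 + 4) = 7488*(-25) = -187200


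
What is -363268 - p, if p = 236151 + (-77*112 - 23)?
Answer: -590772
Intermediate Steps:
p = 227504 (p = 236151 + (-8624 - 23) = 236151 - 8647 = 227504)
-363268 - p = -363268 - 1*227504 = -363268 - 227504 = -590772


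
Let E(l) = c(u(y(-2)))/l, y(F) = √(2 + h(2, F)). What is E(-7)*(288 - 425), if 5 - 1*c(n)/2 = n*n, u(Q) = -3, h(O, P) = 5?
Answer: -1096/7 ≈ -156.57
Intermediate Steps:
y(F) = √7 (y(F) = √(2 + 5) = √7)
c(n) = 10 - 2*n² (c(n) = 10 - 2*n*n = 10 - 2*n²)
E(l) = -8/l (E(l) = (10 - 2*(-3)²)/l = (10 - 2*9)/l = (10 - 18)/l = -8/l)
E(-7)*(288 - 425) = (-8/(-7))*(288 - 425) = -8*(-⅐)*(-137) = (8/7)*(-137) = -1096/7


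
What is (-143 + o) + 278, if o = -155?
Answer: -20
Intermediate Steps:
(-143 + o) + 278 = (-143 - 155) + 278 = -298 + 278 = -20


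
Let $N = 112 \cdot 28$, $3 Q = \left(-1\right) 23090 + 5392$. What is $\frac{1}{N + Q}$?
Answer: $- \frac{3}{8290} \approx -0.00036188$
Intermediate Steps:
$Q = - \frac{17698}{3}$ ($Q = \frac{\left(-1\right) 23090 + 5392}{3} = \frac{-23090 + 5392}{3} = \frac{1}{3} \left(-17698\right) = - \frac{17698}{3} \approx -5899.3$)
$N = 3136$
$\frac{1}{N + Q} = \frac{1}{3136 - \frac{17698}{3}} = \frac{1}{- \frac{8290}{3}} = - \frac{3}{8290}$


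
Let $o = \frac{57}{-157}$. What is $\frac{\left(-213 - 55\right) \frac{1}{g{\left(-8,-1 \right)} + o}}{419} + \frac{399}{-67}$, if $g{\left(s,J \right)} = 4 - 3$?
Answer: $- \frac{4884298}{701825} \approx -6.9594$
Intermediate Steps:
$g{\left(s,J \right)} = 1$ ($g{\left(s,J \right)} = 4 - 3 = 1$)
$o = - \frac{57}{157}$ ($o = 57 \left(- \frac{1}{157}\right) = - \frac{57}{157} \approx -0.36306$)
$\frac{\left(-213 - 55\right) \frac{1}{g{\left(-8,-1 \right)} + o}}{419} + \frac{399}{-67} = \frac{\left(-213 - 55\right) \frac{1}{1 - \frac{57}{157}}}{419} + \frac{399}{-67} = - \frac{268}{\frac{100}{157}} \cdot \frac{1}{419} + 399 \left(- \frac{1}{67}\right) = \left(-268\right) \frac{157}{100} \cdot \frac{1}{419} - \frac{399}{67} = \left(- \frac{10519}{25}\right) \frac{1}{419} - \frac{399}{67} = - \frac{10519}{10475} - \frac{399}{67} = - \frac{4884298}{701825}$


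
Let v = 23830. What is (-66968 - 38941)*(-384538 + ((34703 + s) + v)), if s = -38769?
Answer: 38632849566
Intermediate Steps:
(-66968 - 38941)*(-384538 + ((34703 + s) + v)) = (-66968 - 38941)*(-384538 + ((34703 - 38769) + 23830)) = -105909*(-384538 + (-4066 + 23830)) = -105909*(-384538 + 19764) = -105909*(-364774) = 38632849566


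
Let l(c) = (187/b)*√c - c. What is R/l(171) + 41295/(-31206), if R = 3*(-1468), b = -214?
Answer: 1990619481313/81095521094 - 58746424*√19/148126793 ≈ 22.818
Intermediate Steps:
R = -4404
l(c) = -c - 187*√c/214 (l(c) = (187/(-214))*√c - c = (187*(-1/214))*√c - c = -187*√c/214 - c = -c - 187*√c/214)
R/l(171) + 41295/(-31206) = -4404/(-1*171 - 561*√19/214) + 41295/(-31206) = -4404/(-171 - 561*√19/214) + 41295*(-1/31206) = -4404/(-171 - 561*√19/214) - 13765/10402 = -13765/10402 - 4404/(-171 - 561*√19/214)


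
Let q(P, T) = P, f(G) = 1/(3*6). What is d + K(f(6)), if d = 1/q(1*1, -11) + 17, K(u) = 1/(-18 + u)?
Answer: 5796/323 ≈ 17.944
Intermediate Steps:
f(G) = 1/18 (f(G) = (⅓)*(⅙) = 1/18)
d = 18 (d = 1/(1*1) + 17 = 1/1 + 17 = 1 + 17 = 18)
d + K(f(6)) = 18 + 1/(-18 + 1/18) = 18 + 1/(-323/18) = 18 - 18/323 = 5796/323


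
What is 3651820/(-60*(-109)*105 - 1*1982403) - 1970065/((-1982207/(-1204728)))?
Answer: -3075218978747092700/2568351556521 ≈ -1.1974e+6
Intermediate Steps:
3651820/(-60*(-109)*105 - 1*1982403) - 1970065/((-1982207/(-1204728))) = 3651820/(6540*105 - 1982403) - 1970065/((-1982207*(-1/1204728))) = 3651820/(686700 - 1982403) - 1970065/1982207/1204728 = 3651820/(-1295703) - 1970065*1204728/1982207 = 3651820*(-1/1295703) - 2373392467320/1982207 = -3651820/1295703 - 2373392467320/1982207 = -3075218978747092700/2568351556521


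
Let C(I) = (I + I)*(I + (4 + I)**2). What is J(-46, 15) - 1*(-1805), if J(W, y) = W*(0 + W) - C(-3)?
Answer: 3909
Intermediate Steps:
C(I) = 2*I*(I + (4 + I)**2) (C(I) = (2*I)*(I + (4 + I)**2) = 2*I*(I + (4 + I)**2))
J(W, y) = -12 + W**2 (J(W, y) = W*(0 + W) - 2*(-3)*(-3 + (4 - 3)**2) = W*W - 2*(-3)*(-3 + 1**2) = W**2 - 2*(-3)*(-3 + 1) = W**2 - 2*(-3)*(-2) = W**2 - 1*12 = W**2 - 12 = -12 + W**2)
J(-46, 15) - 1*(-1805) = (-12 + (-46)**2) - 1*(-1805) = (-12 + 2116) + 1805 = 2104 + 1805 = 3909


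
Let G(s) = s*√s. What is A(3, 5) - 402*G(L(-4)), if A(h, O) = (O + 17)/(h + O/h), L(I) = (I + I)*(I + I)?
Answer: -1440735/7 ≈ -2.0582e+5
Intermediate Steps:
L(I) = 4*I² (L(I) = (2*I)*(2*I) = 4*I²)
G(s) = s^(3/2)
A(h, O) = (17 + O)/(h + O/h)
A(3, 5) - 402*G(L(-4)) = 3*(17 + 5)/(5 + 3²) - 402*(4*(-4)²)^(3/2) = 3*22/(5 + 9) - 402*(4*16)^(3/2) = 3*22/14 - 402*64^(3/2) = 3*(1/14)*22 - 402*512 = 33/7 - 205824 = -1440735/7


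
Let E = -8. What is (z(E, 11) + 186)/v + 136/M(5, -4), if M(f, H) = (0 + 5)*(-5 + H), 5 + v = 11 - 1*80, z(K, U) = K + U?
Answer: -18569/3330 ≈ -5.5763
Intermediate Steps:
v = -74 (v = -5 + (11 - 1*80) = -5 + (11 - 80) = -5 - 69 = -74)
M(f, H) = -25 + 5*H (M(f, H) = 5*(-5 + H) = -25 + 5*H)
(z(E, 11) + 186)/v + 136/M(5, -4) = ((-8 + 11) + 186)/(-74) + 136/(-25 + 5*(-4)) = (3 + 186)*(-1/74) + 136/(-25 - 20) = 189*(-1/74) + 136/(-45) = -189/74 + 136*(-1/45) = -189/74 - 136/45 = -18569/3330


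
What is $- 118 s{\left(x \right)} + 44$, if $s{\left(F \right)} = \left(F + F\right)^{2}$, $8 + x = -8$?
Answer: $-120788$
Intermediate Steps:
$x = -16$ ($x = -8 - 8 = -16$)
$s{\left(F \right)} = 4 F^{2}$ ($s{\left(F \right)} = \left(2 F\right)^{2} = 4 F^{2}$)
$- 118 s{\left(x \right)} + 44 = - 118 \cdot 4 \left(-16\right)^{2} + 44 = - 118 \cdot 4 \cdot 256 + 44 = \left(-118\right) 1024 + 44 = -120832 + 44 = -120788$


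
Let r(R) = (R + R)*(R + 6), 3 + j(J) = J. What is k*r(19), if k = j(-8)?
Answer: -10450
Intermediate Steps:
j(J) = -3 + J
k = -11 (k = -3 - 8 = -11)
r(R) = 2*R*(6 + R) (r(R) = (2*R)*(6 + R) = 2*R*(6 + R))
k*r(19) = -22*19*(6 + 19) = -22*19*25 = -11*950 = -10450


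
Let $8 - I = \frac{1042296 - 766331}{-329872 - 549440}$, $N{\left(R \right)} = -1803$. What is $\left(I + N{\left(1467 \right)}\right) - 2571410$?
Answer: $- \frac{2262649758995}{879312} \approx -2.5732 \cdot 10^{6}$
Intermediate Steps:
$I = \frac{7310461}{879312}$ ($I = 8 - \frac{1042296 - 766331}{-329872 - 549440} = 8 - \frac{275965}{-879312} = 8 - 275965 \left(- \frac{1}{879312}\right) = 8 - - \frac{275965}{879312} = 8 + \frac{275965}{879312} = \frac{7310461}{879312} \approx 8.3138$)
$\left(I + N{\left(1467 \right)}\right) - 2571410 = \left(\frac{7310461}{879312} - 1803\right) - 2571410 = - \frac{1578089075}{879312} - 2571410 = - \frac{2262649758995}{879312}$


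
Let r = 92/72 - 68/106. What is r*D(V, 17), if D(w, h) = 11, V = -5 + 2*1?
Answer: 6677/954 ≈ 6.9990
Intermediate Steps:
r = 607/954 (r = 92*(1/72) - 68*1/106 = 23/18 - 34/53 = 607/954 ≈ 0.63627)
V = -3 (V = -5 + 2 = -3)
r*D(V, 17) = (607/954)*11 = 6677/954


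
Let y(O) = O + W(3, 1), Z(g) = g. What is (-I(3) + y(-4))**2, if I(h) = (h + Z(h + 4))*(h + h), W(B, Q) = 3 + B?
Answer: 3364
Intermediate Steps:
I(h) = 2*h*(4 + 2*h) (I(h) = (h + (h + 4))*(h + h) = (h + (4 + h))*(2*h) = (4 + 2*h)*(2*h) = 2*h*(4 + 2*h))
y(O) = 6 + O (y(O) = O + (3 + 3) = O + 6 = 6 + O)
(-I(3) + y(-4))**2 = (-4*3*(2 + 3) + (6 - 4))**2 = (-4*3*5 + 2)**2 = (-1*60 + 2)**2 = (-60 + 2)**2 = (-58)**2 = 3364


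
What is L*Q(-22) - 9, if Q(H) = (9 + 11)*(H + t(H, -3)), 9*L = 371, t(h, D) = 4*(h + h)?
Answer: -163249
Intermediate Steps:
t(h, D) = 8*h (t(h, D) = 4*(2*h) = 8*h)
L = 371/9 (L = (1/9)*371 = 371/9 ≈ 41.222)
Q(H) = 180*H (Q(H) = (9 + 11)*(H + 8*H) = 20*(9*H) = 180*H)
L*Q(-22) - 9 = 371*(180*(-22))/9 - 9 = (371/9)*(-3960) - 9 = -163240 - 9 = -163249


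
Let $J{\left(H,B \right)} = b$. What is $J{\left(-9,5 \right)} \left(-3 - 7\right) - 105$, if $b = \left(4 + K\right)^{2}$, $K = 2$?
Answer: $-465$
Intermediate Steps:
$b = 36$ ($b = \left(4 + 2\right)^{2} = 6^{2} = 36$)
$J{\left(H,B \right)} = 36$
$J{\left(-9,5 \right)} \left(-3 - 7\right) - 105 = 36 \left(-3 - 7\right) - 105 = 36 \left(-10\right) - 105 = -360 - 105 = -465$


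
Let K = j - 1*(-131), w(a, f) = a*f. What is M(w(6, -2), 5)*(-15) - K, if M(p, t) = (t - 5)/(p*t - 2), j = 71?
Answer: -202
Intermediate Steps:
M(p, t) = (-5 + t)/(-2 + p*t)
K = 202 (K = 71 - 1*(-131) = 71 + 131 = 202)
M(w(6, -2), 5)*(-15) - K = ((-5 + 5)/(-2 + (6*(-2))*5))*(-15) - 1*202 = (0/(-2 - 12*5))*(-15) - 202 = (0/(-2 - 60))*(-15) - 202 = (0/(-62))*(-15) - 202 = -1/62*0*(-15) - 202 = 0*(-15) - 202 = 0 - 202 = -202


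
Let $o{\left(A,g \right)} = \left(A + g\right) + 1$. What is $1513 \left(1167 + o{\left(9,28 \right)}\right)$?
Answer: $1823165$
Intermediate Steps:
$o{\left(A,g \right)} = 1 + A + g$
$1513 \left(1167 + o{\left(9,28 \right)}\right) = 1513 \left(1167 + \left(1 + 9 + 28\right)\right) = 1513 \left(1167 + 38\right) = 1513 \cdot 1205 = 1823165$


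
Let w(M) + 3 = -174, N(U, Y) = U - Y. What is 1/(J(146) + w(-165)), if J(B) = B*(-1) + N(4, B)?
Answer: -1/465 ≈ -0.0021505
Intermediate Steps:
J(B) = 4 - 2*B (J(B) = B*(-1) + (4 - B) = -B + (4 - B) = 4 - 2*B)
w(M) = -177 (w(M) = -3 - 174 = -177)
1/(J(146) + w(-165)) = 1/((4 - 2*146) - 177) = 1/((4 - 292) - 177) = 1/(-288 - 177) = 1/(-465) = -1/465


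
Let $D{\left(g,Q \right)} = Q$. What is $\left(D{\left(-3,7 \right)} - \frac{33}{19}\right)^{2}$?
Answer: $\frac{10000}{361} \approx 27.701$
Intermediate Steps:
$\left(D{\left(-3,7 \right)} - \frac{33}{19}\right)^{2} = \left(7 - \frac{33}{19}\right)^{2} = \left(\frac{100}{19}\right)^{2} = \frac{10000}{361}$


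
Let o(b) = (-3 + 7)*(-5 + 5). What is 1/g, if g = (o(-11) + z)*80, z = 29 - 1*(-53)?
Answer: 1/6560 ≈ 0.00015244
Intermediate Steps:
o(b) = 0 (o(b) = 4*0 = 0)
z = 82 (z = 29 + 53 = 82)
g = 6560 (g = (0 + 82)*80 = 82*80 = 6560)
1/g = 1/6560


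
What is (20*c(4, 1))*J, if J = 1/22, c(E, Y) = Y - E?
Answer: -30/11 ≈ -2.7273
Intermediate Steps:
J = 1/22 ≈ 0.045455
(20*c(4, 1))*J = (20*(1 - 1*4))*(1/22) = (20*(1 - 4))*(1/22) = (20*(-3))*(1/22) = -60*1/22 = -30/11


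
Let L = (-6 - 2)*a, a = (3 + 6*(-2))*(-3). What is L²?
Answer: 46656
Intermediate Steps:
a = 27 (a = (3 - 12)*(-3) = -9*(-3) = 27)
L = -216 (L = (-6 - 2)*27 = -8*27 = -216)
L² = (-216)² = 46656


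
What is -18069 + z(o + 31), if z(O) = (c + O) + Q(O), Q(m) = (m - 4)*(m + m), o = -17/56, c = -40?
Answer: -25776875/1568 ≈ -16439.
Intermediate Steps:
o = -17/56 (o = -17*1/56 = -17/56 ≈ -0.30357)
Q(m) = 2*m*(-4 + m) (Q(m) = (-4 + m)*(2*m) = 2*m*(-4 + m))
z(O) = -40 + O + 2*O*(-4 + O) (z(O) = (-40 + O) + 2*O*(-4 + O) = -40 + O + 2*O*(-4 + O))
-18069 + z(o + 31) = -18069 + (-40 + (-17/56 + 31) + 2*(-17/56 + 31)*(-4 + (-17/56 + 31))) = -18069 + (-40 + 1719/56 + 2*(1719/56)*(-4 + 1719/56)) = -18069 + (-40 + 1719/56 + 2*(1719/56)*(1495/56)) = -18069 + (-40 + 1719/56 + 2569905/1568) = -18069 + 2555317/1568 = -25776875/1568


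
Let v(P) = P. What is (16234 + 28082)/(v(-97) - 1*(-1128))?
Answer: 44316/1031 ≈ 42.984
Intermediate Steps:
(16234 + 28082)/(v(-97) - 1*(-1128)) = (16234 + 28082)/(-97 - 1*(-1128)) = 44316/(-97 + 1128) = 44316/1031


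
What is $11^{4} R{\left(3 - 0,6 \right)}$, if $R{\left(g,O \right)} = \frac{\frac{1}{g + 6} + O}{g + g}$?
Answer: $\frac{805255}{54} \approx 14912.0$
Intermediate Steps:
$R{\left(g,O \right)} = \frac{O + \frac{1}{6 + g}}{2 g}$ ($R{\left(g,O \right)} = \frac{\frac{1}{6 + g} + O}{2 g} = \left(O + \frac{1}{6 + g}\right) \frac{1}{2 g} = \frac{O + \frac{1}{6 + g}}{2 g}$)
$11^{4} R{\left(3 - 0,6 \right)} = 11^{4} \frac{1 + 6 \cdot 6 + 6 \left(3 - 0\right)}{2 \left(3 - 0\right) \left(6 + \left(3 - 0\right)\right)} = 14641 \frac{1 + 36 + 6 \left(3 + 0\right)}{2 \left(3 + 0\right) \left(6 + \left(3 + 0\right)\right)} = 14641 \frac{1 + 36 + 6 \cdot 3}{2 \cdot 3 \left(6 + 3\right)} = 14641 \cdot \frac{1}{2} \cdot \frac{1}{3} \cdot \frac{1}{9} \left(1 + 36 + 18\right) = 14641 \cdot \frac{1}{2} \cdot \frac{1}{3} \cdot \frac{1}{9} \cdot 55 = 14641 \cdot \frac{55}{54} = \frac{805255}{54}$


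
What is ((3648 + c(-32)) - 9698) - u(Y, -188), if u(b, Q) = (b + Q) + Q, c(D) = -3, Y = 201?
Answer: -5878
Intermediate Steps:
u(b, Q) = b + 2*Q (u(b, Q) = (Q + b) + Q = b + 2*Q)
((3648 + c(-32)) - 9698) - u(Y, -188) = ((3648 - 3) - 9698) - (201 + 2*(-188)) = (3645 - 9698) - (201 - 376) = -6053 - 1*(-175) = -6053 + 175 = -5878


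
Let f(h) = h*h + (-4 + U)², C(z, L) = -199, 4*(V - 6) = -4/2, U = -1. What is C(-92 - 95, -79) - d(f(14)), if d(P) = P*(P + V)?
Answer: -100511/2 ≈ -50256.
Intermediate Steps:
V = 11/2 (V = 6 + (-4/2)/4 = 6 + (-4*½)/4 = 6 + (¼)*(-2) = 6 - ½ = 11/2 ≈ 5.5000)
f(h) = 25 + h² (f(h) = h*h + (-4 - 1)² = h² + (-5)² = h² + 25 = 25 + h²)
d(P) = P*(11/2 + P) (d(P) = P*(P + 11/2) = P*(11/2 + P))
C(-92 - 95, -79) - d(f(14)) = -199 - (25 + 14²)*(11 + 2*(25 + 14²))/2 = -199 - (25 + 196)*(11 + 2*(25 + 196))/2 = -199 - 221*(11 + 2*221)/2 = -199 - 221*(11 + 442)/2 = -199 - 221*453/2 = -199 - 1*100113/2 = -199 - 100113/2 = -100511/2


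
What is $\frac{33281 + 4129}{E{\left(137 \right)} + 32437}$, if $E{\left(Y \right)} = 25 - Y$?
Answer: $\frac{2494}{2155} \approx 1.1573$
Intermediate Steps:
$\frac{33281 + 4129}{E{\left(137 \right)} + 32437} = \frac{33281 + 4129}{\left(25 - 137\right) + 32437} = \frac{37410}{\left(25 - 137\right) + 32437} = \frac{37410}{-112 + 32437} = \frac{37410}{32325} = 37410 \cdot \frac{1}{32325} = \frac{2494}{2155}$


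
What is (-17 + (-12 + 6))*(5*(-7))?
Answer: 805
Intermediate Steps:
(-17 + (-12 + 6))*(5*(-7)) = (-17 - 6)*(-35) = -23*(-35) = 805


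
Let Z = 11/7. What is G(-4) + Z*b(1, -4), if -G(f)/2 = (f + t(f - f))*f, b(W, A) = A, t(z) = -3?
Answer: -436/7 ≈ -62.286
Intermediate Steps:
Z = 11/7 (Z = 11*(1/7) = 11/7 ≈ 1.5714)
G(f) = -2*f*(-3 + f) (G(f) = -2*(f - 3)*f = -2*(-3 + f)*f = -2*f*(-3 + f))
G(-4) + Z*b(1, -4) = 2*(-4)*(3 - 1*(-4)) + (11/7)*(-4) = 2*(-4)*(3 + 4) - 44/7 = 2*(-4)*7 - 44/7 = -56 - 44/7 = -436/7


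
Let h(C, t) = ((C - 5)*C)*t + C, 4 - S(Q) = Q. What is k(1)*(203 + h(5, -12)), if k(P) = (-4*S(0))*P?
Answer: -3328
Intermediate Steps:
S(Q) = 4 - Q
h(C, t) = C + C*t*(-5 + C) (h(C, t) = ((-5 + C)*C)*t + C = (C*(-5 + C))*t + C = C*t*(-5 + C) + C = C + C*t*(-5 + C))
k(P) = -16*P (k(P) = (-4*(4 - 1*0))*P = (-4*(4 + 0))*P = (-4*4)*P = -16*P)
k(1)*(203 + h(5, -12)) = (-16*1)*(203 + 5*(1 - 5*(-12) + 5*(-12))) = -16*(203 + 5*(1 + 60 - 60)) = -16*(203 + 5*1) = -16*(203 + 5) = -16*208 = -3328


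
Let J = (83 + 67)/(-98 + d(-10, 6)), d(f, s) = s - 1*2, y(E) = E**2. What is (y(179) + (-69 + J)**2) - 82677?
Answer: -100845800/2209 ≈ -45652.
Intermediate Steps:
d(f, s) = -2 + s (d(f, s) = s - 2 = -2 + s)
J = -75/47 (J = (83 + 67)/(-98 + (-2 + 6)) = 150/(-98 + 4) = 150/(-94) = 150*(-1/94) = -75/47 ≈ -1.5957)
(y(179) + (-69 + J)**2) - 82677 = (179**2 + (-69 - 75/47)**2) - 82677 = (32041 + (-3318/47)**2) - 82677 = (32041 + 11009124/2209) - 82677 = 81787693/2209 - 82677 = -100845800/2209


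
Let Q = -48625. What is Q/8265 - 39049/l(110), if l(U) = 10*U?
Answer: -75245497/1818300 ≈ -41.382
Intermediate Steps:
Q/8265 - 39049/l(110) = -48625/8265 - 39049/(10*110) = -48625*1/8265 - 39049/1100 = -9725/1653 - 39049*1/1100 = -9725/1653 - 39049/1100 = -75245497/1818300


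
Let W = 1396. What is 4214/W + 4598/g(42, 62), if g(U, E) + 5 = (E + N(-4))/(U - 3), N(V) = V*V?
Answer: -3203083/2094 ≈ -1529.6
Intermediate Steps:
N(V) = V²
g(U, E) = -5 + (16 + E)/(-3 + U) (g(U, E) = -5 + (E + (-4)²)/(U - 3) = -5 + (E + 16)/(-3 + U) = -5 + (16 + E)/(-3 + U))
4214/W + 4598/g(42, 62) = 4214/1396 + 4598/(((31 + 62 - 5*42)/(-3 + 42))) = 4214*(1/1396) + 4598/(((31 + 62 - 210)/39)) = 2107/698 + 4598/(((1/39)*(-117))) = 2107/698 + 4598/(-3) = 2107/698 + 4598*(-⅓) = 2107/698 - 4598/3 = -3203083/2094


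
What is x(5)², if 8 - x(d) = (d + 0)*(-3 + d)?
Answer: 4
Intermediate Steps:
x(d) = 8 - d*(-3 + d) (x(d) = 8 - (d + 0)*(-3 + d) = 8 - d*(-3 + d))
x(5)² = (8 - 1*5² + 3*5)² = (8 - 1*25 + 15)² = (8 - 25 + 15)² = (-2)² = 4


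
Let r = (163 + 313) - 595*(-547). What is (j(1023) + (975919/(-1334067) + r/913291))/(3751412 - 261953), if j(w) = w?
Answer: 10470234583471/35727115816432917 ≈ 0.00029306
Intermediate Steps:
r = 325941 (r = 476 + 325465 = 325941)
(j(1023) + (975919/(-1334067) + r/913291))/(3751412 - 261953) = (1023 + (975919/(-1334067) + 325941/913291))/(3751412 - 261953) = (1023 + (975919*(-1/1334067) + 325941*(1/913291)))/3489459 = (1023 + (-139417/190581 + 19173/53723))*(1/3489459) = (1023 - 3835889978/10238583063)*(1/3489459) = (10470234583471/10238583063)*(1/3489459) = 10470234583471/35727115816432917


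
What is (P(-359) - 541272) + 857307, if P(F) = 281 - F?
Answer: 316675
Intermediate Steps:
(P(-359) - 541272) + 857307 = ((281 - 1*(-359)) - 541272) + 857307 = ((281 + 359) - 541272) + 857307 = (640 - 541272) + 857307 = -540632 + 857307 = 316675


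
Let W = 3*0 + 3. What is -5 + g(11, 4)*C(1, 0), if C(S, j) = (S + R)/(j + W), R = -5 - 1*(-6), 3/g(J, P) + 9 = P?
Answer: -27/5 ≈ -5.4000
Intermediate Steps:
g(J, P) = 3/(-9 + P)
R = 1 (R = -5 + 6 = 1)
W = 3 (W = 0 + 3 = 3)
C(S, j) = (1 + S)/(3 + j) (C(S, j) = (S + 1)/(j + 3) = (1 + S)/(3 + j))
-5 + g(11, 4)*C(1, 0) = -5 + (3/(-9 + 4))*((1 + 1)/(3 + 0)) = -5 + (3/(-5))*(2/3) = -5 + (3*(-⅕))*((⅓)*2) = -5 - ⅗*⅔ = -5 - ⅖ = -27/5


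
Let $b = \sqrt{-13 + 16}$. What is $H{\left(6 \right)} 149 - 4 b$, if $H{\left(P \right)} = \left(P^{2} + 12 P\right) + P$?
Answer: $16986 - 4 \sqrt{3} \approx 16979.0$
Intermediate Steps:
$H{\left(P \right)} = P^{2} + 13 P$
$b = \sqrt{3} \approx 1.732$
$H{\left(6 \right)} 149 - 4 b = 6 \left(13 + 6\right) 149 - 4 \sqrt{3} = 6 \cdot 19 \cdot 149 - 4 \sqrt{3} = 114 \cdot 149 - 4 \sqrt{3} = 16986 - 4 \sqrt{3}$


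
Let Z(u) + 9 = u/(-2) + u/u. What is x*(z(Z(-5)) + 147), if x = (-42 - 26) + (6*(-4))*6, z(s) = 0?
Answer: -31164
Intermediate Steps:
Z(u) = -8 - u/2 (Z(u) = -9 + (u/(-2) + u/u) = -9 + (u*(-½) + 1) = -9 + (-u/2 + 1) = -9 + (1 - u/2) = -8 - u/2)
x = -212 (x = -68 - 24*6 = -68 - 144 = -212)
x*(z(Z(-5)) + 147) = -212*(0 + 147) = -212*147 = -31164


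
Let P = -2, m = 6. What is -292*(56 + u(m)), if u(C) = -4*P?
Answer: -18688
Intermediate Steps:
u(C) = 8 (u(C) = -4*(-2) = 8)
-292*(56 + u(m)) = -292*(56 + 8) = -292*64 = -18688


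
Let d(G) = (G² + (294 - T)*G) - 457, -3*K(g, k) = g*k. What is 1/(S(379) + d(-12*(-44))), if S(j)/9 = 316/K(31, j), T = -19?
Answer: 11749/5211742127 ≈ 2.2543e-6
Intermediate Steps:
K(g, k) = -g*k/3
S(j) = -8532/(31*j) (S(j) = 9*(316/((-⅓*31*j))) = 9*(316/((-31*j/3))) = 9*(316*(-3/(31*j))) = 9*(-948/(31*j)) = -8532/(31*j))
d(G) = -457 + G² + 313*G (d(G) = (G² + (294 - 1*(-19))*G) - 457 = (G² + (294 + 19)*G) - 457 = (G² + 313*G) - 457 = -457 + G² + 313*G)
1/(S(379) + d(-12*(-44))) = 1/(-8532/31/379 + (-457 + (-12*(-44))² + 313*(-12*(-44)))) = 1/(-8532/31*1/379 + (-457 + 528² + 313*528)) = 1/(-8532/11749 + (-457 + 278784 + 165264)) = 1/(-8532/11749 + 443591) = 1/(5211742127/11749) = 11749/5211742127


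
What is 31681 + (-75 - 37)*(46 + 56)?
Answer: 20257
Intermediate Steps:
31681 + (-75 - 37)*(46 + 56) = 31681 - 112*102 = 31681 - 11424 = 20257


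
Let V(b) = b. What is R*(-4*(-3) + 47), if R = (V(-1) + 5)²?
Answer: 944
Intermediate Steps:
R = 16 (R = (-1 + 5)² = 4² = 16)
R*(-4*(-3) + 47) = 16*(-4*(-3) + 47) = 16*(12 + 47) = 16*59 = 944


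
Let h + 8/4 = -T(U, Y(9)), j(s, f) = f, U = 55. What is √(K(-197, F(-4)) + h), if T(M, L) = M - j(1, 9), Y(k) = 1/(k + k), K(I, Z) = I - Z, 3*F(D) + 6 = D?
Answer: 5*I*√87/3 ≈ 15.546*I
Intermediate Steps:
F(D) = -2 + D/3
Y(k) = 1/(2*k)
T(M, L) = -9 + M (T(M, L) = M - 1*9 = M - 9 = -9 + M)
h = -48 (h = -2 - (-9 + 55) = -2 - 1*46 = -2 - 46 = -48)
√(K(-197, F(-4)) + h) = √((-197 - (-2 + (⅓)*(-4))) - 48) = √((-197 - (-2 - 4/3)) - 48) = √((-197 - 1*(-10/3)) - 48) = √((-197 + 10/3) - 48) = √(-581/3 - 48) = √(-725/3) = 5*I*√87/3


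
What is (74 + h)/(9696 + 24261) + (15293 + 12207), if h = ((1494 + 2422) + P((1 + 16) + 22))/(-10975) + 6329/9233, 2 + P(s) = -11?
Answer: 31541921953355942/1146978888825 ≈ 27500.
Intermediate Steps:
P(s) = -13 (P(s) = -2 - 11 = -13)
h = 33424376/101332175 (h = ((1494 + 2422) - 13)/(-10975) + 6329/9233 = (3916 - 13)*(-1/10975) + 6329*(1/9233) = 3903*(-1/10975) + 6329/9233 = -3903/10975 + 6329/9233 = 33424376/101332175 ≈ 0.32985)
(74 + h)/(9696 + 24261) + (15293 + 12207) = (74 + 33424376/101332175)/(9696 + 24261) + (15293 + 12207) = (7532005326/101332175)/33957 + 27500 = (7532005326/101332175)*(1/33957) + 27500 = 2510668442/1146978888825 + 27500 = 31541921953355942/1146978888825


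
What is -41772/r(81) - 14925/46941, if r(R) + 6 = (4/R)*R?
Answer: 326798267/15647 ≈ 20886.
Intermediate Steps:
r(R) = -2 (r(R) = -6 + (4/R)*R = -6 + 4 = -2)
-41772/r(81) - 14925/46941 = -41772/(-2) - 14925/46941 = -41772*(-½) - 14925*1/46941 = 20886 - 4975/15647 = 326798267/15647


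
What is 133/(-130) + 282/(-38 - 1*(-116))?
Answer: 337/130 ≈ 2.5923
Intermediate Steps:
133/(-130) + 282/(-38 - 1*(-116)) = 133*(-1/130) + 282/(-38 + 116) = -133/130 + 282/78 = -133/130 + 282*(1/78) = -133/130 + 47/13 = 337/130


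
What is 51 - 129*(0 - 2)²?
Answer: -465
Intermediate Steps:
51 - 129*(0 - 2)² = 51 - 129*(-2)² = 51 - 129*4 = 51 - 516 = -465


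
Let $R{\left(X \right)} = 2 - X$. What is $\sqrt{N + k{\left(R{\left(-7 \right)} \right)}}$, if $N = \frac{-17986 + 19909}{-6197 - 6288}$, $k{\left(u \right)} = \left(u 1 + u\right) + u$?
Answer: $\frac{2 \sqrt{1046155605}}{12485} \approx 5.1813$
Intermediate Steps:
$k{\left(u \right)} = 3 u$ ($k{\left(u \right)} = \left(u + u\right) + u = 2 u + u = 3 u$)
$N = - \frac{1923}{12485}$ ($N = \frac{1923}{-12485} = 1923 \left(- \frac{1}{12485}\right) = - \frac{1923}{12485} \approx -0.15402$)
$\sqrt{N + k{\left(R{\left(-7 \right)} \right)}} = \sqrt{- \frac{1923}{12485} + 3 \left(2 - -7\right)} = \sqrt{- \frac{1923}{12485} + 3 \left(2 + 7\right)} = \sqrt{- \frac{1923}{12485} + 3 \cdot 9} = \sqrt{- \frac{1923}{12485} + 27} = \sqrt{\frac{335172}{12485}} = \frac{2 \sqrt{1046155605}}{12485}$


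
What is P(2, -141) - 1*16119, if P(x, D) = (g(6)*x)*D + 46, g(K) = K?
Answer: -17765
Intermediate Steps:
P(x, D) = 46 + 6*D*x (P(x, D) = (6*x)*D + 46 = 6*D*x + 46 = 46 + 6*D*x)
P(2, -141) - 1*16119 = (46 + 6*(-141)*2) - 1*16119 = (46 - 1692) - 16119 = -1646 - 16119 = -17765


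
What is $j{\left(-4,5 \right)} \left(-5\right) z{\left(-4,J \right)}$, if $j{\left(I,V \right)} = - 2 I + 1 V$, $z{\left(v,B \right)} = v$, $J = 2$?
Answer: $260$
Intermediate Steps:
$j{\left(I,V \right)} = V - 2 I$ ($j{\left(I,V \right)} = - 2 I + V = V - 2 I$)
$j{\left(-4,5 \right)} \left(-5\right) z{\left(-4,J \right)} = \left(5 - -8\right) \left(-5\right) \left(-4\right) = \left(5 + 8\right) \left(-5\right) \left(-4\right) = 13 \left(-5\right) \left(-4\right) = \left(-65\right) \left(-4\right) = 260$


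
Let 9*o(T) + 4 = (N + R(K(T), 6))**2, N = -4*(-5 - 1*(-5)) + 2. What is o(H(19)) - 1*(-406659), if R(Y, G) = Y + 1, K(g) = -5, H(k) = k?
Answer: 406659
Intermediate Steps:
R(Y, G) = 1 + Y
N = 2 (N = -4*(-5 + 5) + 2 = -4*0 + 2 = 0 + 2 = 2)
o(T) = 0 (o(T) = -4/9 + (2 + (1 - 5))**2/9 = -4/9 + (2 - 4)**2/9 = -4/9 + (1/9)*(-2)**2 = -4/9 + (1/9)*4 = -4/9 + 4/9 = 0)
o(H(19)) - 1*(-406659) = 0 - 1*(-406659) = 0 + 406659 = 406659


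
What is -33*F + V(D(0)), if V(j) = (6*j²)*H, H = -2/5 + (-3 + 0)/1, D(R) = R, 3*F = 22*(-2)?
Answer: 484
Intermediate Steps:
F = -44/3 (F = (22*(-2))/3 = (⅓)*(-44) = -44/3 ≈ -14.667)
H = -17/5 (H = -2*⅕ - 3*1 = -⅖ - 3 = -17/5 ≈ -3.4000)
V(j) = -102*j²/5 (V(j) = (6*j²)*(-17/5) = -102*j²/5)
-33*F + V(D(0)) = -33*(-44/3) - 102/5*0² = 484 - 102/5*0 = 484 + 0 = 484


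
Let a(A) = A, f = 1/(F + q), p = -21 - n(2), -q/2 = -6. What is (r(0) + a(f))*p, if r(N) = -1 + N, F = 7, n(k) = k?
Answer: 414/19 ≈ 21.789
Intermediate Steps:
q = 12 (q = -2*(-6) = 12)
p = -23 (p = -21 - 1*2 = -21 - 2 = -23)
f = 1/19 (f = 1/(7 + 12) = 1/19 ≈ 0.052632)
(r(0) + a(f))*p = ((-1 + 0) + 1/19)*(-23) = (-1 + 1/19)*(-23) = -18/19*(-23) = 414/19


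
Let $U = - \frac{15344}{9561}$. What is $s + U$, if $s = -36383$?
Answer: $- \frac{347873207}{9561} \approx -36385.0$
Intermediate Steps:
$U = - \frac{15344}{9561}$ ($U = \left(-15344\right) \frac{1}{9561} = - \frac{15344}{9561} \approx -1.6049$)
$s + U = -36383 - \frac{15344}{9561} = - \frac{347873207}{9561}$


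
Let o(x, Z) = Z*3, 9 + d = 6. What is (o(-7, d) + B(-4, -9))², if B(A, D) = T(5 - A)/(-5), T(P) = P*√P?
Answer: 5184/25 ≈ 207.36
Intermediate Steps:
T(P) = P^(3/2)
d = -3 (d = -9 + 6 = -3)
B(A, D) = -(5 - A)^(3/2)/5 (B(A, D) = (5 - A)^(3/2)/(-5) = (5 - A)^(3/2)*(-⅕) = -(5 - A)^(3/2)/5)
o(x, Z) = 3*Z
(o(-7, d) + B(-4, -9))² = (3*(-3) - (5 - 1*(-4))^(3/2)/5)² = (-9 - (5 + 4)^(3/2)/5)² = (-9 - 9^(3/2)/5)² = (-9 - ⅕*27)² = (-9 - 27/5)² = (-72/5)² = 5184/25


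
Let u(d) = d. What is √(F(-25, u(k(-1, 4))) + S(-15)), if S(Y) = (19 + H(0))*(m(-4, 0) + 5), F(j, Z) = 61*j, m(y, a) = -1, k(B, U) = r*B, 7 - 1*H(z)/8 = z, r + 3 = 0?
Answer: 35*I ≈ 35.0*I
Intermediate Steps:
r = -3 (r = -3 + 0 = -3)
H(z) = 56 - 8*z
k(B, U) = -3*B
S(Y) = 300 (S(Y) = (19 + (56 - 8*0))*(-1 + 5) = (19 + (56 + 0))*4 = (19 + 56)*4 = 75*4 = 300)
√(F(-25, u(k(-1, 4))) + S(-15)) = √(61*(-25) + 300) = √(-1525 + 300) = √(-1225) = 35*I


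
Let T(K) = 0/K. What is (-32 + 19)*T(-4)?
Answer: 0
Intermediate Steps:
T(K) = 0
(-32 + 19)*T(-4) = (-32 + 19)*0 = -13*0 = 0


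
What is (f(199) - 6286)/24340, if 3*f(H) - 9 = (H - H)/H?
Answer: -6283/24340 ≈ -0.25813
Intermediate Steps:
f(H) = 3 (f(H) = 3 + ((H - H)/H)/3 = 3 + (0/H)/3 = 3 + (⅓)*0 = 3 + 0 = 3)
(f(199) - 6286)/24340 = (3 - 6286)/24340 = -6283*1/24340 = -6283/24340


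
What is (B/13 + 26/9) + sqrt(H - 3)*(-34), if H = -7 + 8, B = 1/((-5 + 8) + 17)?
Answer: 6769/2340 - 34*I*sqrt(2) ≈ 2.8927 - 48.083*I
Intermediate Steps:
B = 1/20 (B = 1/(3 + 17) = 1/20 ≈ 0.050000)
H = 1
(B/13 + 26/9) + sqrt(H - 3)*(-34) = ((1/20)/13 + 26/9) + sqrt(1 - 3)*(-34) = ((1/20)*(1/13) + 26*(1/9)) + sqrt(-2)*(-34) = (1/260 + 26/9) + (I*sqrt(2))*(-34) = 6769/2340 - 34*I*sqrt(2)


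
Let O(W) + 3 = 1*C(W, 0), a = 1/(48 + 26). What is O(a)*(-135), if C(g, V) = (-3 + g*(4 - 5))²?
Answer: -4495635/5476 ≈ -820.97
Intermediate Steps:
a = 1/74 ≈ 0.013514
C(g, V) = (-3 - g)² (C(g, V) = (-3 + g*(-1))² = (-3 - g)²)
O(W) = -3 + (3 + W)² (O(W) = -3 + 1*(3 + W)² = -3 + (3 + W)²)
O(a)*(-135) = (-3 + (3 + 1/74)²)*(-135) = (-3 + (223/74)²)*(-135) = (-3 + 49729/5476)*(-135) = (33301/5476)*(-135) = -4495635/5476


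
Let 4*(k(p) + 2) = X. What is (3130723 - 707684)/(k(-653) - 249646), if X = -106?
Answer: -4846078/499349 ≈ -9.7048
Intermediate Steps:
k(p) = -57/2 (k(p) = -2 + (1/4)*(-106) = -2 - 53/2 = -57/2)
(3130723 - 707684)/(k(-653) - 249646) = (3130723 - 707684)/(-57/2 - 249646) = 2423039/(-499349/2) = 2423039*(-2/499349) = -4846078/499349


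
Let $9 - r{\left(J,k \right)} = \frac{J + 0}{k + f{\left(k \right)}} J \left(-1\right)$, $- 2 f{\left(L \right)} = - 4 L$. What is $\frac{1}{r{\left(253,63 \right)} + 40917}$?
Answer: $\frac{189}{7799023} \approx 2.4234 \cdot 10^{-5}$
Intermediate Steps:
$f{\left(L \right)} = 2 L$ ($f{\left(L \right)} = - \frac{\left(-4\right) L}{2} = 2 L$)
$r{\left(J,k \right)} = 9 + \frac{J^{2}}{3 k}$ ($r{\left(J,k \right)} = 9 - \frac{J + 0}{k + 2 k} J \left(-1\right) = 9 - \frac{J}{3 k} J \left(-1\right) = 9 - \frac{J^{2}}{3 k} \left(-1\right) = 9 - - \frac{J^{2}}{3 k} = 9 + \frac{J^{2}}{3 k}$)
$\frac{1}{r{\left(253,63 \right)} + 40917} = \frac{1}{\left(9 + \frac{253^{2}}{3 \cdot 63}\right) + 40917} = \frac{1}{\left(9 + \frac{1}{3} \cdot 64009 \cdot \frac{1}{63}\right) + 40917} = \frac{1}{\left(9 + \frac{64009}{189}\right) + 40917} = \frac{1}{\frac{65710}{189} + 40917} = \frac{1}{\frac{7799023}{189}} = \frac{189}{7799023}$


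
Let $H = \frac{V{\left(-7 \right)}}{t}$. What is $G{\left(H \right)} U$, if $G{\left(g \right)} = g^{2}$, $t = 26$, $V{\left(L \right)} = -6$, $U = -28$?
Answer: $- \frac{252}{169} \approx -1.4911$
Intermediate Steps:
$H = - \frac{3}{13}$ ($H = - \frac{6}{26} = \left(-6\right) \frac{1}{26} = - \frac{3}{13} \approx -0.23077$)
$G{\left(H \right)} U = \left(- \frac{3}{13}\right)^{2} \left(-28\right) = \frac{9}{169} \left(-28\right) = - \frac{252}{169}$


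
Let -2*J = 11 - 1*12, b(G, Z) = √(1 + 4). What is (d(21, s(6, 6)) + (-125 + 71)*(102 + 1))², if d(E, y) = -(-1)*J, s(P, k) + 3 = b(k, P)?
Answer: 123721129/4 ≈ 3.0930e+7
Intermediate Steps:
b(G, Z) = √5
s(P, k) = -3 + √5
J = ½ (J = -(11 - 1*12)/2 = -(11 - 12)/2 = -½*(-1) = ½ ≈ 0.50000)
d(E, y) = ½ (d(E, y) = -(-1)/2 = -1*(-½) = ½)
(d(21, s(6, 6)) + (-125 + 71)*(102 + 1))² = (½ + (-125 + 71)*(102 + 1))² = (½ - 54*103)² = (½ - 5562)² = (-11123/2)² = 123721129/4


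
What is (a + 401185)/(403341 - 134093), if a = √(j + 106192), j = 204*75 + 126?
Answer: 401185/269248 + √2482/38464 ≈ 1.4913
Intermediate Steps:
j = 15426 (j = 15300 + 126 = 15426)
a = 7*√2482 (a = √(15426 + 106192) = √121618 = 7*√2482 ≈ 348.74)
(a + 401185)/(403341 - 134093) = (7*√2482 + 401185)/(403341 - 134093) = (401185 + 7*√2482)/269248 = (401185 + 7*√2482)*(1/269248) = 401185/269248 + √2482/38464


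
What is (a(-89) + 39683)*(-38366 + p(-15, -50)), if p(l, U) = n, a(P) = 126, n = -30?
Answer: -1528506364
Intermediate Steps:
p(l, U) = -30
(a(-89) + 39683)*(-38366 + p(-15, -50)) = (126 + 39683)*(-38366 - 30) = 39809*(-38396) = -1528506364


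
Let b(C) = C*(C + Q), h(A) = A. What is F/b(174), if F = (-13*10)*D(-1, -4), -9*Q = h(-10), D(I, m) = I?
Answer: 195/45704 ≈ 0.0042666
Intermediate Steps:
Q = 10/9 (Q = -1/9*(-10) = 10/9 ≈ 1.1111)
F = 130 (F = -13*10*(-1) = -130*(-1) = 130)
b(C) = C*(10/9 + C) (b(C) = C*(C + 10/9) = C*(10/9 + C))
F/b(174) = 130/(((1/9)*174*(10 + 9*174))) = 130/(((1/9)*174*(10 + 1566))) = 130/(((1/9)*174*1576)) = 130/(91408/3) = 130*(3/91408) = 195/45704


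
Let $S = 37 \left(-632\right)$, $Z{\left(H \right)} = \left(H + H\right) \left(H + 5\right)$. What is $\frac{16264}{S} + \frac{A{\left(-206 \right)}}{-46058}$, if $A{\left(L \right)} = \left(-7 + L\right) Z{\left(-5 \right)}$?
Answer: $- \frac{2033}{2923} \approx -0.69552$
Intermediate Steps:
$Z{\left(H \right)} = 2 H \left(5 + H\right)$
$A{\left(L \right)} = 0$ ($A{\left(L \right)} = \left(-7 + L\right) 2 \left(-5\right) \left(5 - 5\right) = \left(-7 + L\right) 2 \left(-5\right) 0 = \left(-7 + L\right) 0 = 0$)
$S = -23384$
$\frac{16264}{S} + \frac{A{\left(-206 \right)}}{-46058} = \frac{16264}{-23384} + \frac{0}{-46058} = 16264 \left(- \frac{1}{23384}\right) + 0 \left(- \frac{1}{46058}\right) = - \frac{2033}{2923} + 0 = - \frac{2033}{2923}$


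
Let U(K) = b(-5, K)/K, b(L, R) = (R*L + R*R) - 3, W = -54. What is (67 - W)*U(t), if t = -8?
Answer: -12221/8 ≈ -1527.6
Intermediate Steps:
b(L, R) = -3 + R**2 + L*R (b(L, R) = (L*R + R**2) - 3 = (R**2 + L*R) - 3 = -3 + R**2 + L*R)
U(K) = (-3 + K**2 - 5*K)/K
(67 - W)*U(t) = (67 - 1*(-54))*(-5 - 8 - 3/(-8)) = (67 + 54)*(-5 - 8 - 3*(-1/8)) = 121*(-5 - 8 + 3/8) = 121*(-101/8) = -12221/8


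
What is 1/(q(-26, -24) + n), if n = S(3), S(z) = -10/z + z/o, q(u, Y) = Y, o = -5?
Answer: -15/419 ≈ -0.035800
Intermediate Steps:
S(z) = -10/z - z/5 (S(z) = -10/z + z/(-5) = -10/z + z*(-⅕) = -10/z - z/5)
n = -59/15 (n = -10/3 - ⅕*3 = -10*⅓ - ⅗ = -10/3 - ⅗ = -59/15 ≈ -3.9333)
1/(q(-26, -24) + n) = 1/(-24 - 59/15) = 1/(-419/15) = -15/419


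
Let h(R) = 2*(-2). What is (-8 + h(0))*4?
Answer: -48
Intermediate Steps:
h(R) = -4
(-8 + h(0))*4 = (-8 - 4)*4 = -12*4 = -48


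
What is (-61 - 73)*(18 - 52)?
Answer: 4556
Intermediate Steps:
(-61 - 73)*(18 - 52) = -134*(-34) = 4556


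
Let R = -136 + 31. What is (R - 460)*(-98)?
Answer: 55370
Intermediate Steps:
R = -105
(R - 460)*(-98) = (-105 - 460)*(-98) = -565*(-98) = 55370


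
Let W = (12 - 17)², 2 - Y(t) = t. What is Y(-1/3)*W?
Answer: 175/3 ≈ 58.333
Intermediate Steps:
Y(t) = 2 - t
W = 25 (W = (-5)² = 25)
Y(-1/3)*W = (2 - (-1)/3)*25 = (2 - 1*(-⅓))*25 = (2 + ⅓)*25 = (7/3)*25 = 175/3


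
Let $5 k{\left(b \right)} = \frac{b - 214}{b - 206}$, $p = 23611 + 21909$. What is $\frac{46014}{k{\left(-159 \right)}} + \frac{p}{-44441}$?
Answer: $\frac{3731940438590}{16576493} \approx 2.2513 \cdot 10^{5}$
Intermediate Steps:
$p = 45520$
$k{\left(b \right)} = \frac{-214 + b}{5 \left(-206 + b\right)}$ ($k{\left(b \right)} = \frac{\left(b - 214\right) \frac{1}{b - 206}}{5} = \frac{\left(-214 + b\right) \frac{1}{-206 + b}}{5} = \frac{\frac{1}{-206 + b} \left(-214 + b\right)}{5} = \frac{-214 + b}{5 \left(-206 + b\right)}$)
$\frac{46014}{k{\left(-159 \right)}} + \frac{p}{-44441} = \frac{46014}{\frac{1}{5} \frac{1}{-206 - 159} \left(-214 - 159\right)} + \frac{45520}{-44441} = \frac{46014}{\frac{1}{5} \frac{1}{-365} \left(-373\right)} + 45520 \left(- \frac{1}{44441}\right) = \frac{46014}{\frac{1}{5} \left(- \frac{1}{365}\right) \left(-373\right)} - \frac{45520}{44441} = \frac{46014}{\frac{373}{1825}} - \frac{45520}{44441} = 46014 \cdot \frac{1825}{373} - \frac{45520}{44441} = \frac{83975550}{373} - \frac{45520}{44441} = \frac{3731940438590}{16576493}$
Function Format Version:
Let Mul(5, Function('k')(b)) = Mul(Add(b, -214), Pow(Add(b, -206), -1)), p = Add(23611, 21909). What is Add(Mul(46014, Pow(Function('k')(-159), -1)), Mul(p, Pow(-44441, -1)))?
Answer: Rational(3731940438590, 16576493) ≈ 2.2513e+5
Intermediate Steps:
p = 45520
Function('k')(b) = Mul(Rational(1, 5), Pow(Add(-206, b), -1), Add(-214, b)) (Function('k')(b) = Mul(Rational(1, 5), Mul(Add(b, -214), Pow(Add(b, -206), -1))) = Mul(Rational(1, 5), Mul(Add(-214, b), Pow(Add(-206, b), -1))) = Mul(Rational(1, 5), Mul(Pow(Add(-206, b), -1), Add(-214, b))) = Mul(Rational(1, 5), Pow(Add(-206, b), -1), Add(-214, b)))
Add(Mul(46014, Pow(Function('k')(-159), -1)), Mul(p, Pow(-44441, -1))) = Add(Mul(46014, Pow(Mul(Rational(1, 5), Pow(Add(-206, -159), -1), Add(-214, -159)), -1)), Mul(45520, Pow(-44441, -1))) = Add(Mul(46014, Pow(Mul(Rational(1, 5), Pow(-365, -1), -373), -1)), Mul(45520, Rational(-1, 44441))) = Add(Mul(46014, Pow(Mul(Rational(1, 5), Rational(-1, 365), -373), -1)), Rational(-45520, 44441)) = Add(Mul(46014, Pow(Rational(373, 1825), -1)), Rational(-45520, 44441)) = Add(Mul(46014, Rational(1825, 373)), Rational(-45520, 44441)) = Add(Rational(83975550, 373), Rational(-45520, 44441)) = Rational(3731940438590, 16576493)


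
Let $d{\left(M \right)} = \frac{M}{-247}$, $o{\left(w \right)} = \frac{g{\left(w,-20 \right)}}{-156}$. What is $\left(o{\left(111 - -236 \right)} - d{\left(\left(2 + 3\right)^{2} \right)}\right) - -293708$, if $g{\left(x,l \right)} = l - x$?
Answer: $\frac{870557785}{2964} \approx 2.9371 \cdot 10^{5}$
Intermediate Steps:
$o{\left(w \right)} = \frac{5}{39} + \frac{w}{156}$ ($o{\left(w \right)} = \frac{-20 - w}{-156} = \left(-20 - w\right) \left(- \frac{1}{156}\right) = \frac{5}{39} + \frac{w}{156}$)
$d{\left(M \right)} = - \frac{M}{247}$ ($d{\left(M \right)} = M \left(- \frac{1}{247}\right) = - \frac{M}{247}$)
$\left(o{\left(111 - -236 \right)} - d{\left(\left(2 + 3\right)^{2} \right)}\right) - -293708 = \left(\left(\frac{5}{39} + \frac{111 - -236}{156}\right) - - \frac{\left(2 + 3\right)^{2}}{247}\right) - -293708 = \left(\left(\frac{5}{39} + \frac{111 + 236}{156}\right) - - \frac{5^{2}}{247}\right) + 293708 = \left(\left(\frac{5}{39} + \frac{1}{156} \cdot 347\right) - \left(- \frac{1}{247}\right) 25\right) + 293708 = \left(\left(\frac{5}{39} + \frac{347}{156}\right) - - \frac{25}{247}\right) + 293708 = \left(\frac{367}{156} + \frac{25}{247}\right) + 293708 = \frac{7273}{2964} + 293708 = \frac{870557785}{2964}$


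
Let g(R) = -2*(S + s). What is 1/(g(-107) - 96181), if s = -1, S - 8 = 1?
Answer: -1/96197 ≈ -1.0395e-5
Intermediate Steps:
S = 9 (S = 8 + 1 = 9)
g(R) = -16 (g(R) = -2*(9 - 1) = -2*8 = -16)
1/(g(-107) - 96181) = 1/(-16 - 96181) = 1/(-96197) = -1/96197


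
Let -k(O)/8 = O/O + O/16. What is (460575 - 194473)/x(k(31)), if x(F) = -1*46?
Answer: -133051/23 ≈ -5784.8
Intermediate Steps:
k(O) = -8 - O/2 (k(O) = -8*(O/O + O/16) = -8*(1 + O*(1/16)) = -8*(1 + O/16) = -8 - O/2)
x(F) = -46
(460575 - 194473)/x(k(31)) = (460575 - 194473)/(-46) = 266102*(-1/46) = -133051/23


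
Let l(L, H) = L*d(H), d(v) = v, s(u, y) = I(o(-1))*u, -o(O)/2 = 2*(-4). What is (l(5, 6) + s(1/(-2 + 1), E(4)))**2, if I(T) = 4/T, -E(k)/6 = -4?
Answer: 14161/16 ≈ 885.06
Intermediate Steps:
o(O) = 16 (o(O) = -4*(-4) = -2*(-8) = 16)
E(k) = 24 (E(k) = -6*(-4) = 24)
s(u, y) = u/4 (s(u, y) = (4/16)*u = (4*(1/16))*u = u/4)
l(L, H) = H*L (l(L, H) = L*H = H*L)
(l(5, 6) + s(1/(-2 + 1), E(4)))**2 = (6*5 + 1/(4*(-2 + 1)))**2 = (30 + (1/4)/(-1))**2 = (30 + (1/4)*(-1))**2 = (30 - 1/4)**2 = (119/4)**2 = 14161/16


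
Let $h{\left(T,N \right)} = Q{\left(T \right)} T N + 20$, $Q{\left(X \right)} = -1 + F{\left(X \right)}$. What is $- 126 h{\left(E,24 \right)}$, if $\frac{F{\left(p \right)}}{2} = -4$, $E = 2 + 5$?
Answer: $187992$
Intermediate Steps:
$E = 7$
$F{\left(p \right)} = -8$ ($F{\left(p \right)} = 2 \left(-4\right) = -8$)
$Q{\left(X \right)} = -9$ ($Q{\left(X \right)} = -1 - 8 = -9$)
$h{\left(T,N \right)} = 20 - 9 N T$ ($h{\left(T,N \right)} = - 9 T N + 20 = - 9 N T + 20 = 20 - 9 N T$)
$- 126 h{\left(E,24 \right)} = - 126 \left(20 - 216 \cdot 7\right) = - 126 \left(20 - 1512\right) = \left(-126\right) \left(-1492\right) = 187992$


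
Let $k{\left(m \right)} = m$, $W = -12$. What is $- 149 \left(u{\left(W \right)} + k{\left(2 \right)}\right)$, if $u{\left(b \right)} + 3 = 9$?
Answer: $-1192$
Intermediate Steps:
$u{\left(b \right)} = 6$ ($u{\left(b \right)} = -3 + 9 = 6$)
$- 149 \left(u{\left(W \right)} + k{\left(2 \right)}\right) = - 149 \left(6 + 2\right) = \left(-149\right) 8 = -1192$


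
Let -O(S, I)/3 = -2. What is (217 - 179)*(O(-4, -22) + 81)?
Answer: 3306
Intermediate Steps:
O(S, I) = 6 (O(S, I) = -3*(-2) = 6)
(217 - 179)*(O(-4, -22) + 81) = (217 - 179)*(6 + 81) = 38*87 = 3306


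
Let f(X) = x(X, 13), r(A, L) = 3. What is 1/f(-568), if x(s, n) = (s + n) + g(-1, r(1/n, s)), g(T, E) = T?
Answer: -1/556 ≈ -0.0017986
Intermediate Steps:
x(s, n) = -1 + n + s (x(s, n) = (s + n) - 1 = (n + s) - 1 = -1 + n + s)
f(X) = 12 + X (f(X) = -1 + 13 + X = 12 + X)
1/f(-568) = 1/(12 - 568) = 1/(-556) = -1/556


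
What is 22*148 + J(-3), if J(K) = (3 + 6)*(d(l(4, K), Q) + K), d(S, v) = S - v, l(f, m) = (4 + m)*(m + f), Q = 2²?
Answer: 3202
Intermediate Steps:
Q = 4
l(f, m) = (4 + m)*(f + m)
J(K) = 108 + 9*K² + 81*K (J(K) = (3 + 6)*(((K² + 4*4 + 4*K + 4*K) - 1*4) + K) = 9*(((K² + 16 + 4*K + 4*K) - 4) + K) = 9*(((16 + K² + 8*K) - 4) + K) = 9*((12 + K² + 8*K) + K) = 9*(12 + K² + 9*K) = 108 + 9*K² + 81*K)
22*148 + J(-3) = 22*148 + (108 + 9*(-3)² + 81*(-3)) = 3256 + (108 + 9*9 - 243) = 3256 + (108 + 81 - 243) = 3256 - 54 = 3202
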